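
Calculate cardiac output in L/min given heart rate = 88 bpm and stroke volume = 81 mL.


CO = HR * SV
CO = 88 * 81 / 1000
CO = 7.128 L/min


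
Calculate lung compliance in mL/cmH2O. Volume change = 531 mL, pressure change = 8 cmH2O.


C = dV / dP
C = 531 / 8
C = 66.38 mL/cmH2O


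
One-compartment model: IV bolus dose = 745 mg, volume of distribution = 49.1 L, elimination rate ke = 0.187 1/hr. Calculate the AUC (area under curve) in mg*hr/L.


C0 = Dose/Vd = 745/49.1 = 15.1731 mg/L
AUC = C0/ke = 15.1731/0.187
AUC = 81.14 mg*hr/L


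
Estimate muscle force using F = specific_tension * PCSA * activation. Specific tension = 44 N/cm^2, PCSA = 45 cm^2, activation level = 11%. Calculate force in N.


F = sigma * PCSA * activation
F = 44 * 45 * 0.11
F = 217.8 N


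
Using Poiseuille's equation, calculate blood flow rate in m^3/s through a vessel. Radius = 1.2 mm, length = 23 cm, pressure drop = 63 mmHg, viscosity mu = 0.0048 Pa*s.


Q = pi*r^4*dP / (8*mu*L)
r = 0.0012 m, L = 0.23 m
dP = 63 mmHg = 8399.286 Pa
Q = 6.1952e-06 m^3/s


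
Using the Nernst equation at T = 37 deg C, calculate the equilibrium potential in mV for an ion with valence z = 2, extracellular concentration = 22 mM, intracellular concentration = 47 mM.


E = (RT/(zF)) * ln(C_out/C_in)
T = 37 + 273.15 = 310.15 K
E = (8.314 * 310.15 / (2 * 96485)) * ln(22/47)
E = -10.14 mV


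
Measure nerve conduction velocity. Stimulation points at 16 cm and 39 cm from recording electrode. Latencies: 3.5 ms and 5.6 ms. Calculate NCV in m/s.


Distance = (39 - 16) / 100 = 0.23 m
dt = (5.6 - 3.5) / 1000 = 0.0021 s
NCV = dist / dt = 109.5 m/s


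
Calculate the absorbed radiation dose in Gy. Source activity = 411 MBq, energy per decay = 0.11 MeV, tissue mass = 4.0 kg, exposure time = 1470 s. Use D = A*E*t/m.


A = 411 MBq = 4.1100e+08 Bq
E = 0.11 MeV = 1.7622e-14 J
D = A*E*t/m = 4.1100e+08*1.7622e-14*1470/4.0
D = 0.002662 Gy


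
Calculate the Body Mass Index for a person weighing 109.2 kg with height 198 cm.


BMI = weight / height^2
height = 198 cm = 1.98 m
BMI = 109.2 / 1.98^2
BMI = 27.85 kg/m^2


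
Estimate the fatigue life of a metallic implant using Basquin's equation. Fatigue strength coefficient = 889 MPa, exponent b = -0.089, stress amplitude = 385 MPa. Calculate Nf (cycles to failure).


sigma_a = sigma_f' * (2Nf)^b
2Nf = (sigma_a/sigma_f')^(1/b)
2Nf = (385/889)^(1/-0.089)
2Nf = 12122.916
Nf = 6061


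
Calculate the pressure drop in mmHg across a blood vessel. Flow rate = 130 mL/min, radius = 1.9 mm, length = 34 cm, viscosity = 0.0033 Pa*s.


dP = 8*mu*L*Q / (pi*r^4)
Q = 130 mL/min = 2.16667e-06 m^3/s
dP = 475.019 Pa = 475.019 / 133.322 mmHg = 3.563 mmHg


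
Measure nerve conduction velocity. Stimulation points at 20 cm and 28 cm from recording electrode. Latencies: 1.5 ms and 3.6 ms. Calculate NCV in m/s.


Distance = (28 - 20) / 100 = 0.08 m
dt = (3.6 - 1.5) / 1000 = 0.0021 s
NCV = dist / dt = 38.1 m/s


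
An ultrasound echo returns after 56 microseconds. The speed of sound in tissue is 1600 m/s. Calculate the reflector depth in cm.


depth = c * t / 2
t = 56 us = 5.6000e-05 s
depth = 1600 * 5.6000e-05 / 2
depth = 0.0448 m = 4.48 cm


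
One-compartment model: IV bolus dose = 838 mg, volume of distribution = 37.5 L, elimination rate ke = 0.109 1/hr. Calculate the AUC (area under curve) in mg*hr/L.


C0 = Dose/Vd = 838/37.5 = 22.3467 mg/L
AUC = C0/ke = 22.3467/0.109
AUC = 205 mg*hr/L


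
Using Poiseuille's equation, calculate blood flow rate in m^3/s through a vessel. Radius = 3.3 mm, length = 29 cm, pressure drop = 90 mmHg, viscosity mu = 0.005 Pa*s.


Q = pi*r^4*dP / (8*mu*L)
r = 0.0033 m, L = 0.29 m
dP = 90 mmHg = 11998.98 Pa
Q = 3.8538e-04 m^3/s


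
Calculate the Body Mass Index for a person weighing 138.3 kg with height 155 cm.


BMI = weight / height^2
height = 155 cm = 1.55 m
BMI = 138.3 / 1.55^2
BMI = 57.57 kg/m^2


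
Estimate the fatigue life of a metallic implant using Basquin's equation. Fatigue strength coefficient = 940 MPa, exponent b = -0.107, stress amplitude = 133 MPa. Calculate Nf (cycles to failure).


sigma_a = sigma_f' * (2Nf)^b
2Nf = (sigma_a/sigma_f')^(1/b)
2Nf = (133/940)^(1/-0.107)
2Nf = 86528837
Nf = 4.3264e+07


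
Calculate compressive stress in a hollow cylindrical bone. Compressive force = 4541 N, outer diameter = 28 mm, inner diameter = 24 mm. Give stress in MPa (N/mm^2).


A = pi*(r_o^2 - r_i^2)
r_o = 14 mm, r_i = 12 mm
A = 163.363 mm^2
sigma = F/A = 4541 / 163.363
sigma = 27.8 MPa


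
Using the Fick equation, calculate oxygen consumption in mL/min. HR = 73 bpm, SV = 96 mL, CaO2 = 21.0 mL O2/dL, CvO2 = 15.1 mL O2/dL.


CO = HR*SV = 73*96/1000 = 7.008 L/min
a-v O2 diff = 21.0 - 15.1 = 5.9 mL/dL
VO2 = CO * (CaO2-CvO2) * 10 dL/L
VO2 = 7.008 * 5.9 * 10
VO2 = 413.5 mL/min


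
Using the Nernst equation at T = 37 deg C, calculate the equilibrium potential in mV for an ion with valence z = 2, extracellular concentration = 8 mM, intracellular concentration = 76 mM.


E = (RT/(zF)) * ln(C_out/C_in)
T = 37 + 273.15 = 310.15 K
E = (8.314 * 310.15 / (2 * 96485)) * ln(8/76)
E = -30.08 mV


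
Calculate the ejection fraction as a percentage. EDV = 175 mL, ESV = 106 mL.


SV = EDV - ESV = 175 - 106 = 69 mL
EF = SV/EDV * 100 = 69/175 * 100
EF = 39.43%


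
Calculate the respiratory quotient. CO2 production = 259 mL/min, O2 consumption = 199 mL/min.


RQ = VCO2 / VO2
RQ = 259 / 199
RQ = 1.302


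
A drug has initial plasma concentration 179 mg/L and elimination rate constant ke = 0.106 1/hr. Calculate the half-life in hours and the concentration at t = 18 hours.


t_half = ln(2) / ke = 0.693147 / 0.106 = 6.539 hr
C(t) = C0 * exp(-ke*t) = 179 * exp(-0.106*18)
C(18) = 26.56 mg/L


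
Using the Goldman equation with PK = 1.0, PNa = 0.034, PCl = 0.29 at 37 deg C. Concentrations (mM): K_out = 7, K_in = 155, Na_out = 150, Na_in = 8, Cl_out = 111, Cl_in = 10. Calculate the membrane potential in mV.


Vm = (RT/F)*ln((PK*Ko + PNa*Nao + PCl*Cli)/(PK*Ki + PNa*Nai + PCl*Clo))
Numer = 15, Denom = 187.462
Vm = -67.5 mV


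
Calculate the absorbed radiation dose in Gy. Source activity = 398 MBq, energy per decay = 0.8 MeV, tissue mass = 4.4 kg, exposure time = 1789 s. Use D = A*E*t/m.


A = 398 MBq = 3.9800e+08 Bq
E = 0.8 MeV = 1.2816e-13 J
D = A*E*t/m = 3.9800e+08*1.2816e-13*1789/4.4
D = 0.02074 Gy


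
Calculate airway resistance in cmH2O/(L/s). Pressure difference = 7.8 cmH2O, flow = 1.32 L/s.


R = dP / flow
R = 7.8 / 1.32
R = 5.909 cmH2O/(L/s)


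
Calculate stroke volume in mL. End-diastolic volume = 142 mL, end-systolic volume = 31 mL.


SV = EDV - ESV
SV = 142 - 31
SV = 111 mL


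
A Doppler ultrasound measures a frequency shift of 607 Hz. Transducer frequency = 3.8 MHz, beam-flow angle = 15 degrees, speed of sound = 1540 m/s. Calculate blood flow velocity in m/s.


v = fd * c / (2 * f0 * cos(theta))
v = 607 * 1540 / (2 * 3.8000e+06 * cos(15))
v = 0.1273 m/s


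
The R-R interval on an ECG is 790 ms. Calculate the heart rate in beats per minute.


HR = 60 / RR_interval(s)
RR = 790 ms = 0.79 s
HR = 60 / 0.79 = 75.95 bpm


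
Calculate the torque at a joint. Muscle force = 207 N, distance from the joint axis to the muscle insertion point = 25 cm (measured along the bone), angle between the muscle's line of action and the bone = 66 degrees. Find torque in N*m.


Torque = F * d * sin(theta)   (moment arm = d*sin(theta))
d = 25 cm = 0.25 m
Torque = 207 * 0.25 * sin(66)
Torque = 47.28 N*m


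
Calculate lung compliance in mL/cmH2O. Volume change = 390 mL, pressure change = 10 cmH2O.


C = dV / dP
C = 390 / 10
C = 39 mL/cmH2O


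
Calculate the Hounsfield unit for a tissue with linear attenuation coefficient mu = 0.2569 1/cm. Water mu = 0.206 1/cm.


HU = ((mu_tissue - mu_water) / mu_water) * 1000
HU = ((0.2569 - 0.206) / 0.206) * 1000
HU = 247.1


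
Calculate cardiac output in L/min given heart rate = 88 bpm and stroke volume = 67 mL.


CO = HR * SV
CO = 88 * 67 / 1000
CO = 5.896 L/min


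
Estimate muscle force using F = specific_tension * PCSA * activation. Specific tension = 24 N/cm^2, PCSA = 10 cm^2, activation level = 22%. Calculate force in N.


F = sigma * PCSA * activation
F = 24 * 10 * 0.22
F = 52.8 N


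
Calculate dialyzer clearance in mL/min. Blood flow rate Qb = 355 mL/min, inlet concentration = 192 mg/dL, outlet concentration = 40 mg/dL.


K = Qb * (Cb_in - Cb_out) / Cb_in
K = 355 * (192 - 40) / 192
K = 281 mL/min


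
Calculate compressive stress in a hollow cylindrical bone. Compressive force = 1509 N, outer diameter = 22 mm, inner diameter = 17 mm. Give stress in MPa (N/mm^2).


A = pi*(r_o^2 - r_i^2)
r_o = 11 mm, r_i = 8.5 mm
A = 153.153 mm^2
sigma = F/A = 1509 / 153.153
sigma = 9.853 MPa


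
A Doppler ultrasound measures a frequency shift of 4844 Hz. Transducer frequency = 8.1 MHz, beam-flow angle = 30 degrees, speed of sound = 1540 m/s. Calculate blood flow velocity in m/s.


v = fd * c / (2 * f0 * cos(theta))
v = 4844 * 1540 / (2 * 8.1000e+06 * cos(30))
v = 0.5317 m/s


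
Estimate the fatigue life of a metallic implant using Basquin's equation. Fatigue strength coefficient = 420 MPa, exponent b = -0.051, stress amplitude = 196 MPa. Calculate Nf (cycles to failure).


sigma_a = sigma_f' * (2Nf)^b
2Nf = (sigma_a/sigma_f')^(1/b)
2Nf = (196/420)^(1/-0.051)
2Nf = 3090744.6
Nf = 1.5454e+06


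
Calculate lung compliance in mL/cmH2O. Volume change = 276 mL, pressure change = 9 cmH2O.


C = dV / dP
C = 276 / 9
C = 30.67 mL/cmH2O


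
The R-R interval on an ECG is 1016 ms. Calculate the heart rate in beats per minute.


HR = 60 / RR_interval(s)
RR = 1016 ms = 1.016 s
HR = 60 / 1.016 = 59.06 bpm


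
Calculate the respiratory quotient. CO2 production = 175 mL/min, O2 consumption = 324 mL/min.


RQ = VCO2 / VO2
RQ = 175 / 324
RQ = 0.5401


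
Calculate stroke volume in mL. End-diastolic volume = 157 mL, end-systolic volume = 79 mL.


SV = EDV - ESV
SV = 157 - 79
SV = 78 mL


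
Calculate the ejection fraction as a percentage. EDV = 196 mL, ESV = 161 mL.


SV = EDV - ESV = 196 - 161 = 35 mL
EF = SV/EDV * 100 = 35/196 * 100
EF = 17.86%


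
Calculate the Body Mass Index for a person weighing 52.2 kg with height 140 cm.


BMI = weight / height^2
height = 140 cm = 1.4 m
BMI = 52.2 / 1.4^2
BMI = 26.63 kg/m^2


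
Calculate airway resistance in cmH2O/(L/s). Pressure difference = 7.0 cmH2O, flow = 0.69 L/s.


R = dP / flow
R = 7.0 / 0.69
R = 10.14 cmH2O/(L/s)


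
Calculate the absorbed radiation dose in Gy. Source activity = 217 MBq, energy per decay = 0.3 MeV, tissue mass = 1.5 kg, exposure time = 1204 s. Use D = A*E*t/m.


A = 217 MBq = 2.1700e+08 Bq
E = 0.3 MeV = 4.806e-14 J
D = A*E*t/m = 2.1700e+08*4.806e-14*1204/1.5
D = 0.008371 Gy


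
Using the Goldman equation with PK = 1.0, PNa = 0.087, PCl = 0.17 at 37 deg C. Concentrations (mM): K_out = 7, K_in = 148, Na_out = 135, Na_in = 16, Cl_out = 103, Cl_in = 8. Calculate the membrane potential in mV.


Vm = (RT/F)*ln((PK*Ko + PNa*Nao + PCl*Cli)/(PK*Ki + PNa*Nai + PCl*Clo))
Numer = 20.105, Denom = 166.902
Vm = -56.56 mV


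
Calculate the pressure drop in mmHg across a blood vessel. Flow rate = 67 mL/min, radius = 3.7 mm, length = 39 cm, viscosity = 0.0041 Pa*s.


dP = 8*mu*L*Q / (pi*r^4)
Q = 67 mL/min = 1.11667e-06 m^3/s
dP = 24.2609 Pa = 24.2609 / 133.322 mmHg = 0.182 mmHg


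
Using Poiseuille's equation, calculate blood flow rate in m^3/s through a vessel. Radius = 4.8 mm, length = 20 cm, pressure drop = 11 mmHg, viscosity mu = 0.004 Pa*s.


Q = pi*r^4*dP / (8*mu*L)
r = 0.0048 m, L = 0.2 m
dP = 11 mmHg = 1466.542 Pa
Q = 3.8215e-04 m^3/s


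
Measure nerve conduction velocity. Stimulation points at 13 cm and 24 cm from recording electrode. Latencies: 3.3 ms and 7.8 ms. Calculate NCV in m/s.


Distance = (24 - 13) / 100 = 0.11 m
dt = (7.8 - 3.3) / 1000 = 0.0045 s
NCV = dist / dt = 24.44 m/s


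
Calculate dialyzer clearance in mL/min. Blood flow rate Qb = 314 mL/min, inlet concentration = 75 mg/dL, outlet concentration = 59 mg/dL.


K = Qb * (Cb_in - Cb_out) / Cb_in
K = 314 * (75 - 59) / 75
K = 66.99 mL/min


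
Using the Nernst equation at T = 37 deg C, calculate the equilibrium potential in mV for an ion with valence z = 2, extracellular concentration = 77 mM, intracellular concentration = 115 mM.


E = (RT/(zF)) * ln(C_out/C_in)
T = 37 + 273.15 = 310.15 K
E = (8.314 * 310.15 / (2 * 96485)) * ln(77/115)
E = -5.36 mV


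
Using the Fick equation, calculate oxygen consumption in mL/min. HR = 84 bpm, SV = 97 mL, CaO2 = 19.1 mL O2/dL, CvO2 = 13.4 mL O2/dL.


CO = HR*SV = 84*97/1000 = 8.148 L/min
a-v O2 diff = 19.1 - 13.4 = 5.7 mL/dL
VO2 = CO * (CaO2-CvO2) * 10 dL/L
VO2 = 8.148 * 5.7 * 10
VO2 = 464.4 mL/min


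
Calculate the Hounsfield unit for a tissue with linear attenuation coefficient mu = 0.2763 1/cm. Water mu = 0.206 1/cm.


HU = ((mu_tissue - mu_water) / mu_water) * 1000
HU = ((0.2763 - 0.206) / 0.206) * 1000
HU = 341.3


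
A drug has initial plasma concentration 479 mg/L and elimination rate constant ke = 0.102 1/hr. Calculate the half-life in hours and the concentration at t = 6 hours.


t_half = ln(2) / ke = 0.693147 / 0.102 = 6.796 hr
C(t) = C0 * exp(-ke*t) = 479 * exp(-0.102*6)
C(6) = 259.7 mg/L


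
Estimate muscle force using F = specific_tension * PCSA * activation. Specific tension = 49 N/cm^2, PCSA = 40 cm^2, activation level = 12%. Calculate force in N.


F = sigma * PCSA * activation
F = 49 * 40 * 0.12
F = 235.2 N


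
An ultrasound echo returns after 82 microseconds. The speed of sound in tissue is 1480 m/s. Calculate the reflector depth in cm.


depth = c * t / 2
t = 82 us = 8.2000e-05 s
depth = 1480 * 8.2000e-05 / 2
depth = 0.06068 m = 6.068 cm


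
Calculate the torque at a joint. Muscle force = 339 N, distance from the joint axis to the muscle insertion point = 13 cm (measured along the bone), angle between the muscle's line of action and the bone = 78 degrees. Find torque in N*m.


Torque = F * d * sin(theta)   (moment arm = d*sin(theta))
d = 13 cm = 0.13 m
Torque = 339 * 0.13 * sin(78)
Torque = 43.11 N*m


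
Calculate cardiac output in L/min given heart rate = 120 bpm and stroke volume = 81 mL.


CO = HR * SV
CO = 120 * 81 / 1000
CO = 9.72 L/min


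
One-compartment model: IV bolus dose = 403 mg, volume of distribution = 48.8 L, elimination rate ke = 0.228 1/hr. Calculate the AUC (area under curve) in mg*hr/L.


C0 = Dose/Vd = 403/48.8 = 8.2582 mg/L
AUC = C0/ke = 8.2582/0.228
AUC = 36.22 mg*hr/L


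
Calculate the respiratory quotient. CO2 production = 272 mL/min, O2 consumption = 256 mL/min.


RQ = VCO2 / VO2
RQ = 272 / 256
RQ = 1.062


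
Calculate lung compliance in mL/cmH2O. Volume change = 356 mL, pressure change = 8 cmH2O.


C = dV / dP
C = 356 / 8
C = 44.5 mL/cmH2O


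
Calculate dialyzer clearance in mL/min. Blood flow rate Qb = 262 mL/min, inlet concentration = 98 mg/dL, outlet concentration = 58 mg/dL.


K = Qb * (Cb_in - Cb_out) / Cb_in
K = 262 * (98 - 58) / 98
K = 106.9 mL/min


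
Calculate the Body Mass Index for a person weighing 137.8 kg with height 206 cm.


BMI = weight / height^2
height = 206 cm = 2.06 m
BMI = 137.8 / 2.06^2
BMI = 32.47 kg/m^2


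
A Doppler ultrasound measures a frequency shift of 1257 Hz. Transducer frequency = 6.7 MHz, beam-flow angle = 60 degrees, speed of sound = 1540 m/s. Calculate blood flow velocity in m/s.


v = fd * c / (2 * f0 * cos(theta))
v = 1257 * 1540 / (2 * 6.7000e+06 * cos(60))
v = 0.2889 m/s


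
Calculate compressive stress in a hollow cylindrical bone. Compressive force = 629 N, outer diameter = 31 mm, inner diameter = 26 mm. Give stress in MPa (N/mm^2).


A = pi*(r_o^2 - r_i^2)
r_o = 15.5 mm, r_i = 13 mm
A = 223.838 mm^2
sigma = F/A = 629 / 223.838
sigma = 2.81 MPa


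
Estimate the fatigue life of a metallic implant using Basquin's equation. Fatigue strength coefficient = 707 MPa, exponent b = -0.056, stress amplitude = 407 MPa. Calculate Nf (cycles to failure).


sigma_a = sigma_f' * (2Nf)^b
2Nf = (sigma_a/sigma_f')^(1/b)
2Nf = (407/707)^(1/-0.056)
2Nf = 19168.555
Nf = 9584


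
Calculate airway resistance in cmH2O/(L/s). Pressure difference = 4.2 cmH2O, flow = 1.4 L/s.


R = dP / flow
R = 4.2 / 1.4
R = 3 cmH2O/(L/s)


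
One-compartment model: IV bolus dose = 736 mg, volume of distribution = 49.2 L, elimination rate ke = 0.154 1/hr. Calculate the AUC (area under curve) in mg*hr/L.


C0 = Dose/Vd = 736/49.2 = 14.9593 mg/L
AUC = C0/ke = 14.9593/0.154
AUC = 97.14 mg*hr/L


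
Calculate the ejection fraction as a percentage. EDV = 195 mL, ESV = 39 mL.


SV = EDV - ESV = 195 - 39 = 156 mL
EF = SV/EDV * 100 = 156/195 * 100
EF = 80%


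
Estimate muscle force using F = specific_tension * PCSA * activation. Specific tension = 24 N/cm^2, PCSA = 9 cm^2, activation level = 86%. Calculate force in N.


F = sigma * PCSA * activation
F = 24 * 9 * 0.86
F = 185.8 N


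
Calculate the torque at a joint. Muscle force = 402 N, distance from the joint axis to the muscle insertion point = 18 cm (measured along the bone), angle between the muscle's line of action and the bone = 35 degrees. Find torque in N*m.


Torque = F * d * sin(theta)   (moment arm = d*sin(theta))
d = 18 cm = 0.18 m
Torque = 402 * 0.18 * sin(35)
Torque = 41.5 N*m


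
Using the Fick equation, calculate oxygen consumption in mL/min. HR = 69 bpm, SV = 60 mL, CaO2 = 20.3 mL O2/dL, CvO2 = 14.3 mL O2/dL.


CO = HR*SV = 69*60/1000 = 4.14 L/min
a-v O2 diff = 20.3 - 14.3 = 6 mL/dL
VO2 = CO * (CaO2-CvO2) * 10 dL/L
VO2 = 4.14 * 6 * 10
VO2 = 248.4 mL/min


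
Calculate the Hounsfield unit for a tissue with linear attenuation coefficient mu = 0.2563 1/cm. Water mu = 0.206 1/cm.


HU = ((mu_tissue - mu_water) / mu_water) * 1000
HU = ((0.2563 - 0.206) / 0.206) * 1000
HU = 244.2


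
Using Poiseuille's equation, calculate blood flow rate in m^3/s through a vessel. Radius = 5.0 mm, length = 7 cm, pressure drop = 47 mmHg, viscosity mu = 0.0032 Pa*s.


Q = pi*r^4*dP / (8*mu*L)
r = 0.005 m, L = 0.07 m
dP = 47 mmHg = 6266.134 Pa
Q = 0.006866 m^3/s


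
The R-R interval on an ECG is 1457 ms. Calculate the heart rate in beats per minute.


HR = 60 / RR_interval(s)
RR = 1457 ms = 1.457 s
HR = 60 / 1.457 = 41.18 bpm


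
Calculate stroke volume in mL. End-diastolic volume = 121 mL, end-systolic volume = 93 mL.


SV = EDV - ESV
SV = 121 - 93
SV = 28 mL


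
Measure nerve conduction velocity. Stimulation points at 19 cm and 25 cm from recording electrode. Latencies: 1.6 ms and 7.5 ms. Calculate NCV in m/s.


Distance = (25 - 19) / 100 = 0.06 m
dt = (7.5 - 1.6) / 1000 = 0.0059 s
NCV = dist / dt = 10.17 m/s


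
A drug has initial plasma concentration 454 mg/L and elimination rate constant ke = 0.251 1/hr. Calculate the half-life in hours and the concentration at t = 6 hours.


t_half = ln(2) / ke = 0.693147 / 0.251 = 2.762 hr
C(t) = C0 * exp(-ke*t) = 454 * exp(-0.251*6)
C(6) = 100.7 mg/L


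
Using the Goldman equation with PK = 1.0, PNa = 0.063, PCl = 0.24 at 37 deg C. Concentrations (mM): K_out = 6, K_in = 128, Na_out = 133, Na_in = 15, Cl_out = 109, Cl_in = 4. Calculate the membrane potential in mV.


Vm = (RT/F)*ln((PK*Ko + PNa*Nao + PCl*Cli)/(PK*Ki + PNa*Nai + PCl*Clo))
Numer = 15.339, Denom = 155.105
Vm = -61.83 mV


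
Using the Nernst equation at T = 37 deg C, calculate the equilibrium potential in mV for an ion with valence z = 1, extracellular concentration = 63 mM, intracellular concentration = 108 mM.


E = (RT/(zF)) * ln(C_out/C_in)
T = 37 + 273.15 = 310.15 K
E = (8.314 * 310.15 / (1 * 96485)) * ln(63/108)
E = -14.4 mV


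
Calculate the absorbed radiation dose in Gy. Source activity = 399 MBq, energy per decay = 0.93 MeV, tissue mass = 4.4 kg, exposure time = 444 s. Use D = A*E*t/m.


A = 399 MBq = 3.9900e+08 Bq
E = 0.93 MeV = 1.48986e-13 J
D = A*E*t/m = 3.9900e+08*1.48986e-13*444/4.4
D = 0.005999 Gy


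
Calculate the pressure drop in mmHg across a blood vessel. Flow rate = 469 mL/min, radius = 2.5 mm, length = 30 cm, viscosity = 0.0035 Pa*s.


dP = 8*mu*L*Q / (pi*r^4)
Q = 469 mL/min = 7.81667e-06 m^3/s
dP = 535.046 Pa = 535.046 / 133.322 mmHg = 4.013 mmHg


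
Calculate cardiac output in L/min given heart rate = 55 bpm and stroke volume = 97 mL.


CO = HR * SV
CO = 55 * 97 / 1000
CO = 5.335 L/min


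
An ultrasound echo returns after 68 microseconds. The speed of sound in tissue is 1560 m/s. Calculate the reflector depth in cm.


depth = c * t / 2
t = 68 us = 6.8000e-05 s
depth = 1560 * 6.8000e-05 / 2
depth = 0.05304 m = 5.304 cm


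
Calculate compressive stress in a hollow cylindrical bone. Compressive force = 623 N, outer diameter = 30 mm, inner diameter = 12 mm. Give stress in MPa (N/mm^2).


A = pi*(r_o^2 - r_i^2)
r_o = 15 mm, r_i = 6 mm
A = 593.761 mm^2
sigma = F/A = 623 / 593.761
sigma = 1.049 MPa


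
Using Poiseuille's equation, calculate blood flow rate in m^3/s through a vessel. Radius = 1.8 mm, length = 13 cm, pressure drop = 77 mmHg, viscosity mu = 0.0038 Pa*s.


Q = pi*r^4*dP / (8*mu*L)
r = 0.0018 m, L = 0.13 m
dP = 77 mmHg = 10265.794 Pa
Q = 8.5667e-05 m^3/s


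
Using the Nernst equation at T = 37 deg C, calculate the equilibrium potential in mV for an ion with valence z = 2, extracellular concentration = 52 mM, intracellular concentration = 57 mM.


E = (RT/(zF)) * ln(C_out/C_in)
T = 37 + 273.15 = 310.15 K
E = (8.314 * 310.15 / (2 * 96485)) * ln(52/57)
E = -1.227 mV


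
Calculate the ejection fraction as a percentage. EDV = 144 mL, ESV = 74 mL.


SV = EDV - ESV = 144 - 74 = 70 mL
EF = SV/EDV * 100 = 70/144 * 100
EF = 48.61%


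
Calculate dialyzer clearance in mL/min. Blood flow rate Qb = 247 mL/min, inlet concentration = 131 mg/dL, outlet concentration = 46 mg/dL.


K = Qb * (Cb_in - Cb_out) / Cb_in
K = 247 * (131 - 46) / 131
K = 160.3 mL/min


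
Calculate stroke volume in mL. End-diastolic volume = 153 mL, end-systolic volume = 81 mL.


SV = EDV - ESV
SV = 153 - 81
SV = 72 mL


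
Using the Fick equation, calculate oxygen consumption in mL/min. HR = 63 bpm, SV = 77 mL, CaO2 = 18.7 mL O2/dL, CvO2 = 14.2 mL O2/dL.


CO = HR*SV = 63*77/1000 = 4.851 L/min
a-v O2 diff = 18.7 - 14.2 = 4.5 mL/dL
VO2 = CO * (CaO2-CvO2) * 10 dL/L
VO2 = 4.851 * 4.5 * 10
VO2 = 218.3 mL/min


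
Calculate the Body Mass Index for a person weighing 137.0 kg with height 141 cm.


BMI = weight / height^2
height = 141 cm = 1.41 m
BMI = 137.0 / 1.41^2
BMI = 68.91 kg/m^2


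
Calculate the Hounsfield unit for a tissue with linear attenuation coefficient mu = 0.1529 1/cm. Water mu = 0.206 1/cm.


HU = ((mu_tissue - mu_water) / mu_water) * 1000
HU = ((0.1529 - 0.206) / 0.206) * 1000
HU = -257.8


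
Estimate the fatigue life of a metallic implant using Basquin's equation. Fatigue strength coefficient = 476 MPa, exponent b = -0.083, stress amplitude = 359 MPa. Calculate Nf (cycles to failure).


sigma_a = sigma_f' * (2Nf)^b
2Nf = (sigma_a/sigma_f')^(1/b)
2Nf = (359/476)^(1/-0.083)
2Nf = 29.926386
Nf = 14.96


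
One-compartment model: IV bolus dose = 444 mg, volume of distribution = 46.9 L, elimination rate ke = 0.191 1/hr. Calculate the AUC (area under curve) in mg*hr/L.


C0 = Dose/Vd = 444/46.9 = 9.46695 mg/L
AUC = C0/ke = 9.46695/0.191
AUC = 49.57 mg*hr/L


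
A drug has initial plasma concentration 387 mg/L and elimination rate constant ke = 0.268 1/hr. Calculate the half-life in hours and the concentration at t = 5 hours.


t_half = ln(2) / ke = 0.693147 / 0.268 = 2.586 hr
C(t) = C0 * exp(-ke*t) = 387 * exp(-0.268*5)
C(5) = 101.3 mg/L


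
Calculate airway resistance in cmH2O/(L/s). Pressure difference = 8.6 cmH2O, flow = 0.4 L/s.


R = dP / flow
R = 8.6 / 0.4
R = 21.5 cmH2O/(L/s)


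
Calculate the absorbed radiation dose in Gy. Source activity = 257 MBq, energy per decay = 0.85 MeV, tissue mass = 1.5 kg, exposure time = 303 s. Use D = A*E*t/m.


A = 257 MBq = 2.5700e+08 Bq
E = 0.85 MeV = 1.3617e-13 J
D = A*E*t/m = 2.5700e+08*1.3617e-13*303/1.5
D = 0.007069 Gy


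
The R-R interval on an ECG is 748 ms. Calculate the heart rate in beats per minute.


HR = 60 / RR_interval(s)
RR = 748 ms = 0.748 s
HR = 60 / 0.748 = 80.21 bpm


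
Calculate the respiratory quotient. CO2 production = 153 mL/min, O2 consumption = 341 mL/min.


RQ = VCO2 / VO2
RQ = 153 / 341
RQ = 0.4487


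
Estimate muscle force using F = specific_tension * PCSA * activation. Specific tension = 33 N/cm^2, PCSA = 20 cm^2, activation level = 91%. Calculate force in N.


F = sigma * PCSA * activation
F = 33 * 20 * 0.91
F = 600.6 N


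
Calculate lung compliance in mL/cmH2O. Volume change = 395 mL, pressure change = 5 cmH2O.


C = dV / dP
C = 395 / 5
C = 79 mL/cmH2O


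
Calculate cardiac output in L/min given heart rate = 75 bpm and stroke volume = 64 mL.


CO = HR * SV
CO = 75 * 64 / 1000
CO = 4.8 L/min


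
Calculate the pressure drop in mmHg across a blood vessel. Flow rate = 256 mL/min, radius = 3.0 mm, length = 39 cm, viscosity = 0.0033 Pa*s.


dP = 8*mu*L*Q / (pi*r^4)
Q = 256 mL/min = 4.26667e-06 m^3/s
dP = 172.633 Pa = 172.633 / 133.322 mmHg = 1.295 mmHg


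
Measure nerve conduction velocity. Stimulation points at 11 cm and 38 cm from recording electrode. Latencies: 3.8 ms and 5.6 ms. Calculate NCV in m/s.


Distance = (38 - 11) / 100 = 0.27 m
dt = (5.6 - 3.8) / 1000 = 0.0018 s
NCV = dist / dt = 150 m/s


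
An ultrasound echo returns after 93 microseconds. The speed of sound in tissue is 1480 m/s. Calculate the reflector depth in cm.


depth = c * t / 2
t = 93 us = 9.3000e-05 s
depth = 1480 * 9.3000e-05 / 2
depth = 0.06882 m = 6.882 cm


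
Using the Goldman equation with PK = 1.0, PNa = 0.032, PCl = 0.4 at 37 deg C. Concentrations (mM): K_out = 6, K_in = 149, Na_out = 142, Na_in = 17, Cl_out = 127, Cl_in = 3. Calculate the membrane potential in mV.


Vm = (RT/F)*ln((PK*Ko + PNa*Nao + PCl*Cli)/(PK*Ki + PNa*Nai + PCl*Clo))
Numer = 11.744, Denom = 200.344
Vm = -75.81 mV


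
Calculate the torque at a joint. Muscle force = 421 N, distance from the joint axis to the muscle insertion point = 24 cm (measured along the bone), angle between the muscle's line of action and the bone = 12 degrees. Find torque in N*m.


Torque = F * d * sin(theta)   (moment arm = d*sin(theta))
d = 24 cm = 0.24 m
Torque = 421 * 0.24 * sin(12)
Torque = 21.01 N*m


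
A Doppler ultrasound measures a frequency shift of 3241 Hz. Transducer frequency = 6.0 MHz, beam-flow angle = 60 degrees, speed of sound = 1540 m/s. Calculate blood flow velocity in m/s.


v = fd * c / (2 * f0 * cos(theta))
v = 3241 * 1540 / (2 * 6.0000e+06 * cos(60))
v = 0.8319 m/s


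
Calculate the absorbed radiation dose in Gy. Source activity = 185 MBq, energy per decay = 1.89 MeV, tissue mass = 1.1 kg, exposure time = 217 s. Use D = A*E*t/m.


A = 185 MBq = 1.8500e+08 Bq
E = 1.89 MeV = 3.02778e-13 J
D = A*E*t/m = 1.8500e+08*3.02778e-13*217/1.1
D = 0.01105 Gy


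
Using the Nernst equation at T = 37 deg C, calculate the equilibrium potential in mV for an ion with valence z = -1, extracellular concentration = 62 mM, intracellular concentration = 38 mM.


E = (RT/(zF)) * ln(C_out/C_in)
T = 37 + 273.15 = 310.15 K
E = (8.314 * 310.15 / (-1 * 96485)) * ln(62/38)
E = -13.08 mV


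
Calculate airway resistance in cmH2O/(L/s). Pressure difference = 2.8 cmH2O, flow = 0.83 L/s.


R = dP / flow
R = 2.8 / 0.83
R = 3.373 cmH2O/(L/s)


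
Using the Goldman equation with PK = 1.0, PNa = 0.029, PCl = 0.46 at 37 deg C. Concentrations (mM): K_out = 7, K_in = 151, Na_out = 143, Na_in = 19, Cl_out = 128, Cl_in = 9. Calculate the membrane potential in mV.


Vm = (RT/F)*ln((PK*Ko + PNa*Nao + PCl*Cli)/(PK*Ki + PNa*Nai + PCl*Clo))
Numer = 15.287, Denom = 210.431
Vm = -70.08 mV


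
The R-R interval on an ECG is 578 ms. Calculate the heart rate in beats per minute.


HR = 60 / RR_interval(s)
RR = 578 ms = 0.578 s
HR = 60 / 0.578 = 103.8 bpm


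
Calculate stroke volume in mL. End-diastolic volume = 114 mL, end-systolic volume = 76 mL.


SV = EDV - ESV
SV = 114 - 76
SV = 38 mL


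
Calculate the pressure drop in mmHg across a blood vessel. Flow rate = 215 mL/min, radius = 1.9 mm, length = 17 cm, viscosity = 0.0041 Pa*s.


dP = 8*mu*L*Q / (pi*r^4)
Q = 215 mL/min = 3.58333e-06 m^3/s
dP = 488.029 Pa = 488.029 / 133.322 mmHg = 3.661 mmHg


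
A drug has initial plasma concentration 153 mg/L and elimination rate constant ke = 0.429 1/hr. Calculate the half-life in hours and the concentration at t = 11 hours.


t_half = ln(2) / ke = 0.693147 / 0.429 = 1.616 hr
C(t) = C0 * exp(-ke*t) = 153 * exp(-0.429*11)
C(11) = 1.365 mg/L


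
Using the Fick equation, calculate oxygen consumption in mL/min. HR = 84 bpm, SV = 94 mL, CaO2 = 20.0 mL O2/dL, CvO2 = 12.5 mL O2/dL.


CO = HR*SV = 84*94/1000 = 7.896 L/min
a-v O2 diff = 20.0 - 12.5 = 7.5 mL/dL
VO2 = CO * (CaO2-CvO2) * 10 dL/L
VO2 = 7.896 * 7.5 * 10
VO2 = 592.2 mL/min


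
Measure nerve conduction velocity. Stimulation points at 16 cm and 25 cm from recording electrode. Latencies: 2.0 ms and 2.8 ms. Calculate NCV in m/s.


Distance = (25 - 16) / 100 = 0.09 m
dt = (2.8 - 2.0) / 1000 = 8.0000e-04 s
NCV = dist / dt = 112.5 m/s


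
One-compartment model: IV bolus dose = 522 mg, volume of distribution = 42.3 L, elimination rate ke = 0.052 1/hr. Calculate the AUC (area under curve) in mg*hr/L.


C0 = Dose/Vd = 522/42.3 = 12.3404 mg/L
AUC = C0/ke = 12.3404/0.052
AUC = 237.3 mg*hr/L


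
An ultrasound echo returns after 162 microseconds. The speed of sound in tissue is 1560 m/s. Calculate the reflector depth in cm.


depth = c * t / 2
t = 162 us = 1.6200e-04 s
depth = 1560 * 1.6200e-04 / 2
depth = 0.12636 m = 12.636 cm


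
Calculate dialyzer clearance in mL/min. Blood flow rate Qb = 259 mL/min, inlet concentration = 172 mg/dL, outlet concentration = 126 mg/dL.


K = Qb * (Cb_in - Cb_out) / Cb_in
K = 259 * (172 - 126) / 172
K = 69.27 mL/min


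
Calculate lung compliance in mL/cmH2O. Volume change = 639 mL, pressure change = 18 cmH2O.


C = dV / dP
C = 639 / 18
C = 35.5 mL/cmH2O


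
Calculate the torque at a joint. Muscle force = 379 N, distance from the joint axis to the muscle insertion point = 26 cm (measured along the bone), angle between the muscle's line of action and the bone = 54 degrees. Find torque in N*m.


Torque = F * d * sin(theta)   (moment arm = d*sin(theta))
d = 26 cm = 0.26 m
Torque = 379 * 0.26 * sin(54)
Torque = 79.72 N*m


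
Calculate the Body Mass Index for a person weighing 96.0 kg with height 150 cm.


BMI = weight / height^2
height = 150 cm = 1.5 m
BMI = 96.0 / 1.5^2
BMI = 42.67 kg/m^2


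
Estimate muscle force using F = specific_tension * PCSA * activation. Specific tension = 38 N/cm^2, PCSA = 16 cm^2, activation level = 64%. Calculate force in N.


F = sigma * PCSA * activation
F = 38 * 16 * 0.64
F = 389.1 N


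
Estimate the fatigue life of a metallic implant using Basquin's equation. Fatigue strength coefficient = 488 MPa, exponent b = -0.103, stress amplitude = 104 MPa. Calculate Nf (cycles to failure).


sigma_a = sigma_f' * (2Nf)^b
2Nf = (sigma_a/sigma_f')^(1/b)
2Nf = (104/488)^(1/-0.103)
2Nf = 3298491.5
Nf = 1.6492e+06


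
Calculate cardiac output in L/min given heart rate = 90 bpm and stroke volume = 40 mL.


CO = HR * SV
CO = 90 * 40 / 1000
CO = 3.6 L/min


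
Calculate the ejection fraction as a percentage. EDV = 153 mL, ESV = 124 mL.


SV = EDV - ESV = 153 - 124 = 29 mL
EF = SV/EDV * 100 = 29/153 * 100
EF = 18.95%


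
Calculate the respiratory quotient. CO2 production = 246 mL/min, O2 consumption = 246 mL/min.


RQ = VCO2 / VO2
RQ = 246 / 246
RQ = 1


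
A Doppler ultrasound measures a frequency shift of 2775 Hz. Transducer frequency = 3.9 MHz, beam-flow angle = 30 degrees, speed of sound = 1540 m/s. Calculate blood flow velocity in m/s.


v = fd * c / (2 * f0 * cos(theta))
v = 2775 * 1540 / (2 * 3.9000e+06 * cos(30))
v = 0.6326 m/s


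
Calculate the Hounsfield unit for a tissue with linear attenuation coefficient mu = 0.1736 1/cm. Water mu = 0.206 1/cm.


HU = ((mu_tissue - mu_water) / mu_water) * 1000
HU = ((0.1736 - 0.206) / 0.206) * 1000
HU = -157.3


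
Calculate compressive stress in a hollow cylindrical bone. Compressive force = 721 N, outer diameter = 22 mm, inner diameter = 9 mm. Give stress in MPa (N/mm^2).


A = pi*(r_o^2 - r_i^2)
r_o = 11 mm, r_i = 4.5 mm
A = 316.515 mm^2
sigma = F/A = 721 / 316.515
sigma = 2.278 MPa


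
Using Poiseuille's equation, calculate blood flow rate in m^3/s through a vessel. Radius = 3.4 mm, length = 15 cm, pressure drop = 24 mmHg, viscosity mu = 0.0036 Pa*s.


Q = pi*r^4*dP / (8*mu*L)
r = 0.0034 m, L = 0.15 m
dP = 24 mmHg = 3199.728 Pa
Q = 3.1095e-04 m^3/s


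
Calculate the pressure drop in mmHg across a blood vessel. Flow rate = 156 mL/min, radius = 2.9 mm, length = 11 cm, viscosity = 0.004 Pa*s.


dP = 8*mu*L*Q / (pi*r^4)
Q = 156 mL/min = 2.6e-06 m^3/s
dP = 41.1883 Pa = 41.1883 / 133.322 mmHg = 0.3089 mmHg


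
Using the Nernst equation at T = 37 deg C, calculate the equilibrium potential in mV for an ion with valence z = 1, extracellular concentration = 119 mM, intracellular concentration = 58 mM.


E = (RT/(zF)) * ln(C_out/C_in)
T = 37 + 273.15 = 310.15 K
E = (8.314 * 310.15 / (1 * 96485)) * ln(119/58)
E = 19.21 mV


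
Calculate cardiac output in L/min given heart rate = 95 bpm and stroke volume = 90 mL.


CO = HR * SV
CO = 95 * 90 / 1000
CO = 8.55 L/min


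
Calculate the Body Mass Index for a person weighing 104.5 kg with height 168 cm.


BMI = weight / height^2
height = 168 cm = 1.68 m
BMI = 104.5 / 1.68^2
BMI = 37.03 kg/m^2


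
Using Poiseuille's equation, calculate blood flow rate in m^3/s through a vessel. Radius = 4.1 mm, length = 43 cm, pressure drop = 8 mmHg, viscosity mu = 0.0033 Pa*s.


Q = pi*r^4*dP / (8*mu*L)
r = 0.0041 m, L = 0.43 m
dP = 8 mmHg = 1066.576 Pa
Q = 8.3407e-05 m^3/s


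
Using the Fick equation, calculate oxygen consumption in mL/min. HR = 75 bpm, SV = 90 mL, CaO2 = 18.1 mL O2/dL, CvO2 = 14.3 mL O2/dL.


CO = HR*SV = 75*90/1000 = 6.75 L/min
a-v O2 diff = 18.1 - 14.3 = 3.8 mL/dL
VO2 = CO * (CaO2-CvO2) * 10 dL/L
VO2 = 6.75 * 3.8 * 10
VO2 = 256.5 mL/min


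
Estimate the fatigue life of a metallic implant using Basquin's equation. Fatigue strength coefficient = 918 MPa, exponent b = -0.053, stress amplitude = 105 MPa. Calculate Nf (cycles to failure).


sigma_a = sigma_f' * (2Nf)^b
2Nf = (sigma_a/sigma_f')^(1/b)
2Nf = (105/918)^(1/-0.053)
2Nf = 5.8485061e+17
Nf = 2.9243e+17


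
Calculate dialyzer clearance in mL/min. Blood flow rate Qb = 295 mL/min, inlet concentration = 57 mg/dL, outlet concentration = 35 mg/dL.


K = Qb * (Cb_in - Cb_out) / Cb_in
K = 295 * (57 - 35) / 57
K = 113.9 mL/min


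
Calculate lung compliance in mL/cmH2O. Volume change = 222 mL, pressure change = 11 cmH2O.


C = dV / dP
C = 222 / 11
C = 20.18 mL/cmH2O


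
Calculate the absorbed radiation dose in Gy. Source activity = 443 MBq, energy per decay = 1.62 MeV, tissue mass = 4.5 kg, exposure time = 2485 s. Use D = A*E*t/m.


A = 443 MBq = 4.4300e+08 Bq
E = 1.62 MeV = 2.59524e-13 J
D = A*E*t/m = 4.4300e+08*2.59524e-13*2485/4.5
D = 0.06349 Gy


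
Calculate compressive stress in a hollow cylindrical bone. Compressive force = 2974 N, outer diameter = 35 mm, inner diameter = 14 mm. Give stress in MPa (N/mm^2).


A = pi*(r_o^2 - r_i^2)
r_o = 17.5 mm, r_i = 7 mm
A = 808.175 mm^2
sigma = F/A = 2974 / 808.175
sigma = 3.68 MPa


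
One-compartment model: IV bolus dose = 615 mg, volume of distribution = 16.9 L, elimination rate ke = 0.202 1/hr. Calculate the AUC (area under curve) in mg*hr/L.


C0 = Dose/Vd = 615/16.9 = 36.3905 mg/L
AUC = C0/ke = 36.3905/0.202
AUC = 180.2 mg*hr/L


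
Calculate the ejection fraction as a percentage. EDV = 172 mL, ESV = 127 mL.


SV = EDV - ESV = 172 - 127 = 45 mL
EF = SV/EDV * 100 = 45/172 * 100
EF = 26.16%


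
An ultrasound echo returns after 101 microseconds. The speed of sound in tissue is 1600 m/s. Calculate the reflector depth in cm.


depth = c * t / 2
t = 101 us = 1.0100e-04 s
depth = 1600 * 1.0100e-04 / 2
depth = 0.0808 m = 8.08 cm


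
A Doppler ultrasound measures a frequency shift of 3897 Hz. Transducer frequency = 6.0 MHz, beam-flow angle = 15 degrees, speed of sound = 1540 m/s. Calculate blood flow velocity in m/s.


v = fd * c / (2 * f0 * cos(theta))
v = 3897 * 1540 / (2 * 6.0000e+06 * cos(15))
v = 0.5178 m/s


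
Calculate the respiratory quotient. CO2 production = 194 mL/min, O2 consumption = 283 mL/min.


RQ = VCO2 / VO2
RQ = 194 / 283
RQ = 0.6855


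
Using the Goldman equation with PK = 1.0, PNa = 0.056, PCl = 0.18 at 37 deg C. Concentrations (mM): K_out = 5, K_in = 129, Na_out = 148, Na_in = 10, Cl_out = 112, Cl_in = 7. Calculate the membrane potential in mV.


Vm = (RT/F)*ln((PK*Ko + PNa*Nao + PCl*Cli)/(PK*Ki + PNa*Nai + PCl*Clo))
Numer = 14.548, Denom = 149.72
Vm = -62.3 mV


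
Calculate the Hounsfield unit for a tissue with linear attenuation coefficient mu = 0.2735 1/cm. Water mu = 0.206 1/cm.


HU = ((mu_tissue - mu_water) / mu_water) * 1000
HU = ((0.2735 - 0.206) / 0.206) * 1000
HU = 327.7


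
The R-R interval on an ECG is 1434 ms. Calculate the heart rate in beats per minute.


HR = 60 / RR_interval(s)
RR = 1434 ms = 1.434 s
HR = 60 / 1.434 = 41.84 bpm


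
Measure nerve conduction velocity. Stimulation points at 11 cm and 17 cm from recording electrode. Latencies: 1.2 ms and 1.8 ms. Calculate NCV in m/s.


Distance = (17 - 11) / 100 = 0.06 m
dt = (1.8 - 1.2) / 1000 = 6.0000e-04 s
NCV = dist / dt = 100 m/s


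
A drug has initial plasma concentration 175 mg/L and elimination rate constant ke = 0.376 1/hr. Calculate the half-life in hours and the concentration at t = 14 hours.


t_half = ln(2) / ke = 0.693147 / 0.376 = 1.843 hr
C(t) = C0 * exp(-ke*t) = 175 * exp(-0.376*14)
C(14) = 0.9055 mg/L


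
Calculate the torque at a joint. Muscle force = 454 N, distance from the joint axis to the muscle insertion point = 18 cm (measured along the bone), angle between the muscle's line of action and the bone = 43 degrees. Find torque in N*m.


Torque = F * d * sin(theta)   (moment arm = d*sin(theta))
d = 18 cm = 0.18 m
Torque = 454 * 0.18 * sin(43)
Torque = 55.73 N*m


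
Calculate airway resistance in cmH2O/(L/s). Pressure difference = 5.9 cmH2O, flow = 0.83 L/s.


R = dP / flow
R = 5.9 / 0.83
R = 7.108 cmH2O/(L/s)


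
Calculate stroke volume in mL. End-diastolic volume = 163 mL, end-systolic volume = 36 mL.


SV = EDV - ESV
SV = 163 - 36
SV = 127 mL


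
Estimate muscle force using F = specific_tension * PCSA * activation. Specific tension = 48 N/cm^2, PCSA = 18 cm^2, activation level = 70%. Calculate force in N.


F = sigma * PCSA * activation
F = 48 * 18 * 0.7
F = 604.8 N


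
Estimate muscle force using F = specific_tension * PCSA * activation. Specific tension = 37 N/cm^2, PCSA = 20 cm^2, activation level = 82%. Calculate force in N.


F = sigma * PCSA * activation
F = 37 * 20 * 0.82
F = 606.8 N


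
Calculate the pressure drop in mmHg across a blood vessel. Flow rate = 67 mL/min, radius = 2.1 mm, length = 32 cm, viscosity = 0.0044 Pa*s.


dP = 8*mu*L*Q / (pi*r^4)
Q = 67 mL/min = 1.11667e-06 m^3/s
dP = 205.869 Pa = 205.869 / 133.322 mmHg = 1.544 mmHg


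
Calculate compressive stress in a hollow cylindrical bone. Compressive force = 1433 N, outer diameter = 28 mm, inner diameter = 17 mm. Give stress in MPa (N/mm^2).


A = pi*(r_o^2 - r_i^2)
r_o = 14 mm, r_i = 8.5 mm
A = 388.772 mm^2
sigma = F/A = 1433 / 388.772
sigma = 3.686 MPa
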